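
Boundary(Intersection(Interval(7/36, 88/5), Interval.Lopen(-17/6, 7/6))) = {7/36, 7/6}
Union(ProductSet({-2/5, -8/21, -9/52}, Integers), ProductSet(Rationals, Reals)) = ProductSet(Rationals, Reals)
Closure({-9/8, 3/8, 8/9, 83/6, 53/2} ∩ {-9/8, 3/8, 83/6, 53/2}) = {-9/8, 3/8, 83/6, 53/2}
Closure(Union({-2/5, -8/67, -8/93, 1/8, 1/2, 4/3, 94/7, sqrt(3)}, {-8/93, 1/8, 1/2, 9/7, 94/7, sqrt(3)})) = {-2/5, -8/67, -8/93, 1/8, 1/2, 9/7, 4/3, 94/7, sqrt(3)}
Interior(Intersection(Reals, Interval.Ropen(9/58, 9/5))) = Interval.open(9/58, 9/5)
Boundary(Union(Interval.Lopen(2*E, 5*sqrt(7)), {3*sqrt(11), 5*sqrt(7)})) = {5*sqrt(7), 2*E}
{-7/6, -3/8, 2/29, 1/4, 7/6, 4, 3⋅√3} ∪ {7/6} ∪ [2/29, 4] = {-7/6, -3/8, 3⋅√3} ∪ [2/29, 4]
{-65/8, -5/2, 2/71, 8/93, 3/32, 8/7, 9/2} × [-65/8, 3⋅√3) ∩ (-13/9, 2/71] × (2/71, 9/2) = {2/71} × (2/71, 9/2)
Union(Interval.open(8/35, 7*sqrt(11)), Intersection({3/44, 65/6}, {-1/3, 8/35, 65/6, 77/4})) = Interval.open(8/35, 7*sqrt(11))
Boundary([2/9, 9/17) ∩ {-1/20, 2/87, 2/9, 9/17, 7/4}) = {2/9}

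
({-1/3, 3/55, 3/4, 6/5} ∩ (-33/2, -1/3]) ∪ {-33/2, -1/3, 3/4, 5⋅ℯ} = {-33/2, -1/3, 3/4, 5⋅ℯ}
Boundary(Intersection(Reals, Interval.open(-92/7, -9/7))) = {-92/7, -9/7}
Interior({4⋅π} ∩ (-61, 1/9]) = ∅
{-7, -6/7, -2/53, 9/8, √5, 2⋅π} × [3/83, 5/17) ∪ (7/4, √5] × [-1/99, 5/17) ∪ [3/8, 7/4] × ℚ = ([3/8, 7/4] × ℚ) ∪ ((7/4, √5] × [-1/99, 5/17)) ∪ ({-7, -6/7, -2/53, 9/8, √5, 2⋅π} × [3/83, 5/17))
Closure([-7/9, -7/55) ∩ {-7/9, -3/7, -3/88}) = {-7/9, -3/7}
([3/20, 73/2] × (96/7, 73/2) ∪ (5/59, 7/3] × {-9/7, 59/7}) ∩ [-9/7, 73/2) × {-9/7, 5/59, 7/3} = (5/59, 7/3] × {-9/7}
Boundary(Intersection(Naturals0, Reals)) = Naturals0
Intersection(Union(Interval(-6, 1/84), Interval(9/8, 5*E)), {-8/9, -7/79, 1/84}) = {-8/9, -7/79, 1/84}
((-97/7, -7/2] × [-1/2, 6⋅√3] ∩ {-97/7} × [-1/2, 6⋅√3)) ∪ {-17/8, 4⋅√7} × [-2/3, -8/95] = {-17/8, 4⋅√7} × [-2/3, -8/95]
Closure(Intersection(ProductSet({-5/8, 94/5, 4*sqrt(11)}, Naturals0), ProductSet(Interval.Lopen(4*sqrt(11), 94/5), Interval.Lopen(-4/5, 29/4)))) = ProductSet({94/5}, Range(0, 8, 1))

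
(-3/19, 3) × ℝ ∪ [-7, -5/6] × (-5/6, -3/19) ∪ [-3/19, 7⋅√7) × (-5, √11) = ((-3/19, 3) × ℝ) ∪ ([-7, -5/6] × (-5/6, -3/19)) ∪ ([-3/19, 7⋅√7) × (-5, √11))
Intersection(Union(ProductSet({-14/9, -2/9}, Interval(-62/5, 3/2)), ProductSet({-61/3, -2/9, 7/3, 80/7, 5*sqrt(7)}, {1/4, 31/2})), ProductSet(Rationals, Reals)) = Union(ProductSet({-14/9, -2/9}, Interval(-62/5, 3/2)), ProductSet({-61/3, -2/9, 7/3, 80/7}, {1/4, 31/2}))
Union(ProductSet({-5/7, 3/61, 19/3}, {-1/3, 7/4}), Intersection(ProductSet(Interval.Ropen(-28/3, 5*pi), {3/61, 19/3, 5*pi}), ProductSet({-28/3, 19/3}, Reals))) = Union(ProductSet({-28/3, 19/3}, {3/61, 19/3, 5*pi}), ProductSet({-5/7, 3/61, 19/3}, {-1/3, 7/4}))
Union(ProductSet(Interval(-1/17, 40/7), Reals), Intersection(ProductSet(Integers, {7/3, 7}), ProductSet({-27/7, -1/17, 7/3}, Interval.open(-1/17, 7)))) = ProductSet(Interval(-1/17, 40/7), Reals)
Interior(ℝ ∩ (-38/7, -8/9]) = (-38/7, -8/9)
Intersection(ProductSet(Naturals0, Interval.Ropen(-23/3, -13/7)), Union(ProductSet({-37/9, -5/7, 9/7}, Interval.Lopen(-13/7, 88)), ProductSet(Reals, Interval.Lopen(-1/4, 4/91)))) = EmptySet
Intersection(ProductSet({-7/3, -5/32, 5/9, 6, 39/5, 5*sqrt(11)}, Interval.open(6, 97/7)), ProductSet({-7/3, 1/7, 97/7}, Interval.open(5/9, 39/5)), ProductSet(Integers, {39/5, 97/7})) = EmptySet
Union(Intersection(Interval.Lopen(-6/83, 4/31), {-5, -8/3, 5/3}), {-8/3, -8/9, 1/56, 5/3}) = {-8/3, -8/9, 1/56, 5/3}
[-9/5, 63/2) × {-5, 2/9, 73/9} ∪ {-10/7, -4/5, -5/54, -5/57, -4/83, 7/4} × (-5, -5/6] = ([-9/5, 63/2) × {-5, 2/9, 73/9}) ∪ ({-10/7, -4/5, -5/54, -5/57, -4/83, 7/4} × (-5, -5/6])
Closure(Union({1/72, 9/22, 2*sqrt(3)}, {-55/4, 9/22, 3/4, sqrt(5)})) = {-55/4, 1/72, 9/22, 3/4, 2*sqrt(3), sqrt(5)}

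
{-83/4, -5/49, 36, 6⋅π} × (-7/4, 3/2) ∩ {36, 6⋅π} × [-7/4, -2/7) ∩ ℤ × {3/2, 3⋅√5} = ∅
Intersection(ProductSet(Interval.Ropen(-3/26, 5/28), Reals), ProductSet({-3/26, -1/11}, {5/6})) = ProductSet({-3/26, -1/11}, {5/6})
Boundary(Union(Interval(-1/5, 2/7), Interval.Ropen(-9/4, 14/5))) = {-9/4, 14/5}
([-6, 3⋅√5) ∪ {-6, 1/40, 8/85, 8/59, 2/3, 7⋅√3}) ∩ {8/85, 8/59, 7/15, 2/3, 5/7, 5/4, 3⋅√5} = {8/85, 8/59, 7/15, 2/3, 5/7, 5/4}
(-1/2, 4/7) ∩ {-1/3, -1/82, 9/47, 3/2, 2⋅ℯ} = {-1/3, -1/82, 9/47}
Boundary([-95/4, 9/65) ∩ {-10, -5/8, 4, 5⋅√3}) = {-10, -5/8}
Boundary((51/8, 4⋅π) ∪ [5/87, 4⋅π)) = {5/87, 4⋅π}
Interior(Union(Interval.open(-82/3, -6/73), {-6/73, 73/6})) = Interval.open(-82/3, -6/73)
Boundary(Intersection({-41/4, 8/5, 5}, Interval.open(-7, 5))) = {8/5}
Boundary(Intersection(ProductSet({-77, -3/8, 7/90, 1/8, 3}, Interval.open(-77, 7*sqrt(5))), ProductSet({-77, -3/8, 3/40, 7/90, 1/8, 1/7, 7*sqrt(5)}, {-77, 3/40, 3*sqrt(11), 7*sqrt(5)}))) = ProductSet({-77, -3/8, 7/90, 1/8}, {3/40, 3*sqrt(11)})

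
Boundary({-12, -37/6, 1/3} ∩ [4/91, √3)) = {1/3}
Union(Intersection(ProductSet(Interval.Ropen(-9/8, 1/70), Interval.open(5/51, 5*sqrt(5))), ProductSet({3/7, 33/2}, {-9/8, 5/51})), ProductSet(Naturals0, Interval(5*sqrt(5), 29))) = ProductSet(Naturals0, Interval(5*sqrt(5), 29))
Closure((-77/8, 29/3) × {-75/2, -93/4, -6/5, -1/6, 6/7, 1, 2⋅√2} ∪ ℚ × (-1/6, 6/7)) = (ℝ × [-1/6, 6/7]) ∪ ([-77/8, 29/3] × {-75/2, -93/4, -6/5, -1/6, 6/7, 1, 2⋅√2})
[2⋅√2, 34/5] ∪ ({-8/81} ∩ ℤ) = [2⋅√2, 34/5]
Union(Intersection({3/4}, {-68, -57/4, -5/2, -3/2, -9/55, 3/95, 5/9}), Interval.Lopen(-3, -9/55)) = Interval.Lopen(-3, -9/55)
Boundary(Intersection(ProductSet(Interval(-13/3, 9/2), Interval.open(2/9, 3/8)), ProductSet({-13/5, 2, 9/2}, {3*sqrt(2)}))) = EmptySet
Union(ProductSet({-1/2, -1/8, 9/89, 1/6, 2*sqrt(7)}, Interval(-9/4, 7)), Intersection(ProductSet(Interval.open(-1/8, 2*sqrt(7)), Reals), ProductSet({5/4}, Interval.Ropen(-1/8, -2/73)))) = Union(ProductSet({5/4}, Interval.Ropen(-1/8, -2/73)), ProductSet({-1/2, -1/8, 9/89, 1/6, 2*sqrt(7)}, Interval(-9/4, 7)))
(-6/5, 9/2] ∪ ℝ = (-∞, ∞)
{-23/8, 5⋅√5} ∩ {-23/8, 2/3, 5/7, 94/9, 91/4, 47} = {-23/8}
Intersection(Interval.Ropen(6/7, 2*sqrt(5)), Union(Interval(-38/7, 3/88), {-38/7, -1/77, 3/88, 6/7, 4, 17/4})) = {6/7, 4, 17/4}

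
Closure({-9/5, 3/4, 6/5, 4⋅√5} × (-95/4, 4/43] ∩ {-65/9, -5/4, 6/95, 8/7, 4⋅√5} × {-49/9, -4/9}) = {4⋅√5} × {-49/9, -4/9}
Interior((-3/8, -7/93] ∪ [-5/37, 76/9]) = (-3/8, 76/9)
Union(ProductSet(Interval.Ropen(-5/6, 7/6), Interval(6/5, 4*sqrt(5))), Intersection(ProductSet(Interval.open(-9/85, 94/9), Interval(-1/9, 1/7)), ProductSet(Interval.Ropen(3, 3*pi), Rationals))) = Union(ProductSet(Interval.Ropen(-5/6, 7/6), Interval(6/5, 4*sqrt(5))), ProductSet(Interval.Ropen(3, 3*pi), Intersection(Interval(-1/9, 1/7), Rationals)))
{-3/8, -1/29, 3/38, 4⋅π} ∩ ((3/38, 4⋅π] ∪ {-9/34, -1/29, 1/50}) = {-1/29, 4⋅π}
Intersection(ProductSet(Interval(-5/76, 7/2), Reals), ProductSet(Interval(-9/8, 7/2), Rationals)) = ProductSet(Interval(-5/76, 7/2), Rationals)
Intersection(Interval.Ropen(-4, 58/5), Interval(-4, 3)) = Interval(-4, 3)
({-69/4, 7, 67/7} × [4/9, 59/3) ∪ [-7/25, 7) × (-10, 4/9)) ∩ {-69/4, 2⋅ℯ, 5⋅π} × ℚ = ({-69/4} × (ℚ ∩ [4/9, 59/3))) ∪ ({2⋅ℯ} × (ℚ ∩ (-10, 4/9)))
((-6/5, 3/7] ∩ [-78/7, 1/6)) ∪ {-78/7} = {-78/7} ∪ (-6/5, 1/6)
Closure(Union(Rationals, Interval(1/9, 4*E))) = Union(Interval(-oo, oo), Rationals)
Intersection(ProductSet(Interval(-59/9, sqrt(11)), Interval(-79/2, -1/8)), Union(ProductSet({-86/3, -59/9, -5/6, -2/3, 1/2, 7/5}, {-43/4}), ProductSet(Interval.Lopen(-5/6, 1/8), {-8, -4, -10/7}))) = Union(ProductSet({-59/9, -5/6, -2/3, 1/2, 7/5}, {-43/4}), ProductSet(Interval.Lopen(-5/6, 1/8), {-8, -4, -10/7}))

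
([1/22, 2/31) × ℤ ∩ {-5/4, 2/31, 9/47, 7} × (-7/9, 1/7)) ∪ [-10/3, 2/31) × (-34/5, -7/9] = [-10/3, 2/31) × (-34/5, -7/9]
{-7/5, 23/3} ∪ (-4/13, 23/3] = {-7/5} ∪ (-4/13, 23/3]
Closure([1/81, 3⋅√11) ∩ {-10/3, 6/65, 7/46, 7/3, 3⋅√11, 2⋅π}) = {6/65, 7/46, 7/3, 2⋅π}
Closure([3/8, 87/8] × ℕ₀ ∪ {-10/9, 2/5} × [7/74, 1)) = ([3/8, 87/8] × ℕ₀) ∪ ({-10/9, 2/5} × [7/74, 1])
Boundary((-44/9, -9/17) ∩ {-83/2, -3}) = {-3}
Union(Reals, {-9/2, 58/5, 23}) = Reals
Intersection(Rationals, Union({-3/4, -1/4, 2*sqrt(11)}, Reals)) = Rationals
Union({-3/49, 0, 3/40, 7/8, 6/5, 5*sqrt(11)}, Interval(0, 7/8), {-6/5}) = Union({-6/5, -3/49, 6/5, 5*sqrt(11)}, Interval(0, 7/8))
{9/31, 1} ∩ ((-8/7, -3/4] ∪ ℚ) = {9/31, 1}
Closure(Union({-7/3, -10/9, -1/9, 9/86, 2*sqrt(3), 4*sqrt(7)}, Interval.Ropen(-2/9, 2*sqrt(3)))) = Union({-7/3, -10/9, 4*sqrt(7)}, Interval(-2/9, 2*sqrt(3)))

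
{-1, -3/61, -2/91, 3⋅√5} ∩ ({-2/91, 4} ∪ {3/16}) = {-2/91}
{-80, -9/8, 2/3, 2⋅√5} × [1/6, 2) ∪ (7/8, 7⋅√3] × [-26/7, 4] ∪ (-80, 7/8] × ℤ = ((-80, 7/8] × ℤ) ∪ ({-80, -9/8, 2/3, 2⋅√5} × [1/6, 2)) ∪ ((7/8, 7⋅√3] × [-26/7, 4])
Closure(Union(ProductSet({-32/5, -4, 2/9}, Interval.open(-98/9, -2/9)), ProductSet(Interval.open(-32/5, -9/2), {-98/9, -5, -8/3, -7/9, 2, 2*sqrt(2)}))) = Union(ProductSet({-32/5, -4, 2/9}, Interval(-98/9, -2/9)), ProductSet(Interval(-32/5, -9/2), {-98/9, -5, -8/3, -7/9, 2, 2*sqrt(2)}))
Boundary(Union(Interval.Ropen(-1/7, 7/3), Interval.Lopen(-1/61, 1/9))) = {-1/7, 7/3}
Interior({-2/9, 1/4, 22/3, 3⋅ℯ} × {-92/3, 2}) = ∅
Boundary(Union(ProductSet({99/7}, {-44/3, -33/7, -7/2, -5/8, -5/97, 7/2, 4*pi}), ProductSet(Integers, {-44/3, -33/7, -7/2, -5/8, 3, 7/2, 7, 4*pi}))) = Union(ProductSet({99/7}, {-44/3, -33/7, -7/2, -5/8, -5/97, 7/2, 4*pi}), ProductSet(Integers, {-44/3, -33/7, -7/2, -5/8, 3, 7/2, 7, 4*pi}))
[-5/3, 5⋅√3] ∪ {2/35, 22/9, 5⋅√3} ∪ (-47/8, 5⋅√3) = (-47/8, 5⋅√3]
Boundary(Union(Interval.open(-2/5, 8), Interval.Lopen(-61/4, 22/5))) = {-61/4, 8}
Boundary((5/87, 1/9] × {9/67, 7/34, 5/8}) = [5/87, 1/9] × {9/67, 7/34, 5/8}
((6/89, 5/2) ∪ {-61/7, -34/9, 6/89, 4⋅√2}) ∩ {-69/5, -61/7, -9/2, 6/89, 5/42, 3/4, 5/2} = {-61/7, 6/89, 5/42, 3/4}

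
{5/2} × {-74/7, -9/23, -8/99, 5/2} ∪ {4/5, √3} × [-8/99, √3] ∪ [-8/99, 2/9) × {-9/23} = ({5/2} × {-74/7, -9/23, -8/99, 5/2}) ∪ ([-8/99, 2/9) × {-9/23}) ∪ ({4/5, √3} × [-8/99, √3])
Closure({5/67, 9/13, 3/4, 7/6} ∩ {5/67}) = {5/67}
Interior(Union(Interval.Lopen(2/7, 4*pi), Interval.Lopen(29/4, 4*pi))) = Interval.open(2/7, 4*pi)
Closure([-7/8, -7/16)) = [-7/8, -7/16]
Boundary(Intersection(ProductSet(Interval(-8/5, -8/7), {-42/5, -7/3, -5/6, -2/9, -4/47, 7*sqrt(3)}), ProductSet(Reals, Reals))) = ProductSet(Interval(-8/5, -8/7), {-42/5, -7/3, -5/6, -2/9, -4/47, 7*sqrt(3)})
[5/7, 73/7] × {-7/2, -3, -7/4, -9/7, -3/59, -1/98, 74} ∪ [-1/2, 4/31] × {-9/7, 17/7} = ([-1/2, 4/31] × {-9/7, 17/7}) ∪ ([5/7, 73/7] × {-7/2, -3, -7/4, -9/7, -3/59, -1/98, 74})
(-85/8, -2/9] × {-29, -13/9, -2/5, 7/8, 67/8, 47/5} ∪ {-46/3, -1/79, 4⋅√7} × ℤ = ({-46/3, -1/79, 4⋅√7} × ℤ) ∪ ((-85/8, -2/9] × {-29, -13/9, -2/5, 7/8, 67/8, 47/5})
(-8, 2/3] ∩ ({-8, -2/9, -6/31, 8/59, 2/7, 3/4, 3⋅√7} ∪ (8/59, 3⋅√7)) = {-2/9, -6/31} ∪ [8/59, 2/3]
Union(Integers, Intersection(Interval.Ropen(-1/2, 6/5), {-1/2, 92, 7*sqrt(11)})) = Union({-1/2}, Integers)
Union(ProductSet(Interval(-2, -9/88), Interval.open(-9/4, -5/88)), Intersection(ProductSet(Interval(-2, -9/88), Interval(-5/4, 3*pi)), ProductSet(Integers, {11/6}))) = Union(ProductSet(Interval(-2, -9/88), Interval.open(-9/4, -5/88)), ProductSet(Range(-2, 0, 1), {11/6}))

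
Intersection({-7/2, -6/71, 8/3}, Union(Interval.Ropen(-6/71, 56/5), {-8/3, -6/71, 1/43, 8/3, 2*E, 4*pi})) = {-6/71, 8/3}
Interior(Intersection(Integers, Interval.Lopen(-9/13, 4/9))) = EmptySet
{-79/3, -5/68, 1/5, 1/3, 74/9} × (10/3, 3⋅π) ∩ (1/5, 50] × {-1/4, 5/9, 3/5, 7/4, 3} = ∅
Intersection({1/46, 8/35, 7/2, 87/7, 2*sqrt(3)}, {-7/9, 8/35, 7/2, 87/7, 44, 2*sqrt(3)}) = {8/35, 7/2, 87/7, 2*sqrt(3)}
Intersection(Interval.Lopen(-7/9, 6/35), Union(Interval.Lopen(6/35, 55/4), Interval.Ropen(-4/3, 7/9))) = Interval.Lopen(-7/9, 6/35)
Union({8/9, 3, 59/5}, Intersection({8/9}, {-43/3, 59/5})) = {8/9, 3, 59/5}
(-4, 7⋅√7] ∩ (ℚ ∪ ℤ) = ℚ ∩ (-4, 7⋅√7]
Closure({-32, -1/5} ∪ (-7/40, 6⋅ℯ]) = {-32, -1/5} ∪ [-7/40, 6⋅ℯ]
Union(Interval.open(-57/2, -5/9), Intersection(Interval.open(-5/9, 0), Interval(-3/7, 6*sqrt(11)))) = Union(Interval.open(-57/2, -5/9), Interval.Ropen(-3/7, 0))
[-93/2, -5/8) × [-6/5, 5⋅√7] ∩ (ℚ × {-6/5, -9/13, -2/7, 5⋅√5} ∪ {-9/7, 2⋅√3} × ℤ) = ({-9/7} × {-1, 0, …, 13}) ∪ ((ℚ ∩ [-93/2, -5/8)) × {-6/5, -9/13, -2/7, 5⋅√5})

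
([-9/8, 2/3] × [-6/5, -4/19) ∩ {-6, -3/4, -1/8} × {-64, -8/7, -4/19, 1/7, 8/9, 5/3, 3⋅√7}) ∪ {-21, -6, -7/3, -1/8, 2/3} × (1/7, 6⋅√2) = ({-3/4, -1/8} × {-8/7}) ∪ ({-21, -6, -7/3, -1/8, 2/3} × (1/7, 6⋅√2))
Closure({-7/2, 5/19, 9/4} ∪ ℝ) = ℝ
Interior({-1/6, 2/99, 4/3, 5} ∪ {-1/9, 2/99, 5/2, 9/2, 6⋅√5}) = ∅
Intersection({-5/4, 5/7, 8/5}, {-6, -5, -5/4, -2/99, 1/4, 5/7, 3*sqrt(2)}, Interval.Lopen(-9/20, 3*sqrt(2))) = {5/7}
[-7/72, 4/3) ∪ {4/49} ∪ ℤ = ℤ ∪ [-7/72, 4/3)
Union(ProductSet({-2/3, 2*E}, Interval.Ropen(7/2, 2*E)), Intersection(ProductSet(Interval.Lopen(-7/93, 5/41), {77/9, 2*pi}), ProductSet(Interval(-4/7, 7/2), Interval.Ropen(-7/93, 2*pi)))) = ProductSet({-2/3, 2*E}, Interval.Ropen(7/2, 2*E))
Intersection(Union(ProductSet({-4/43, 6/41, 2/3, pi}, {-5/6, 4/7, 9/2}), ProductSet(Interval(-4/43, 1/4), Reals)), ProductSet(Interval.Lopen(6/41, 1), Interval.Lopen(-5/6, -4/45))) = ProductSet(Interval.Lopen(6/41, 1/4), Interval.Lopen(-5/6, -4/45))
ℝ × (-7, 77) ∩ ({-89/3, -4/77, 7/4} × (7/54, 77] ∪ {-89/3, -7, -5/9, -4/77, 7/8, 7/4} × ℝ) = {-89/3, -7, -5/9, -4/77, 7/8, 7/4} × (-7, 77)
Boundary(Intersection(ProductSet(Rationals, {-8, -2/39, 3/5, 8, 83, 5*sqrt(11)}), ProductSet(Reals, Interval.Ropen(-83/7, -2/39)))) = ProductSet(Reals, {-8})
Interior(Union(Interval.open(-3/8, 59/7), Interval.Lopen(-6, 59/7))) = Interval.open(-6, 59/7)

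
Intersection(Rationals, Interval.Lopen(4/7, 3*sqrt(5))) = Intersection(Interval.Lopen(4/7, 3*sqrt(5)), Rationals)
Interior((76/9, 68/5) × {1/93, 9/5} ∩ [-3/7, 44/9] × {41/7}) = ∅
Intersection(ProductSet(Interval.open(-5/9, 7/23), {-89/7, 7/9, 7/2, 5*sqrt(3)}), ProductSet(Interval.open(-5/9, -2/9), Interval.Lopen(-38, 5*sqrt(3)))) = ProductSet(Interval.open(-5/9, -2/9), {-89/7, 7/9, 7/2, 5*sqrt(3)})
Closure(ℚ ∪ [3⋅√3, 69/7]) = ℚ ∪ (-∞, ∞)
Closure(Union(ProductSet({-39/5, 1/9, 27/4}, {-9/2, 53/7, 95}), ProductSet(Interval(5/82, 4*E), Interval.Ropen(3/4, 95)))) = Union(ProductSet({-39/5, 1/9, 27/4}, {-9/2, 53/7, 95}), ProductSet(Interval(5/82, 4*E), Interval(3/4, 95)))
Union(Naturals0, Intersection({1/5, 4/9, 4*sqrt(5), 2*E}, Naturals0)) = Naturals0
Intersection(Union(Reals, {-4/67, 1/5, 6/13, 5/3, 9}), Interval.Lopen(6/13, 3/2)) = Interval.Lopen(6/13, 3/2)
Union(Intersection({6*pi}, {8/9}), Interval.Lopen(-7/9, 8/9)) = Interval.Lopen(-7/9, 8/9)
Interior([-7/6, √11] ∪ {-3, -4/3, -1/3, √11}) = (-7/6, √11)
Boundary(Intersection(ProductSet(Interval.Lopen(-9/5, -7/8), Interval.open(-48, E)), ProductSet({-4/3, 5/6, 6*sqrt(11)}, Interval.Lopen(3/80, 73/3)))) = ProductSet({-4/3}, Interval(3/80, E))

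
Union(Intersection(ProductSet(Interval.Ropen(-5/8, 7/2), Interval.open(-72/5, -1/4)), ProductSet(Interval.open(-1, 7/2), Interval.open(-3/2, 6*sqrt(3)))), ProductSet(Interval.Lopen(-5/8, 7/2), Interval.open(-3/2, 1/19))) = Union(ProductSet(Interval.Ropen(-5/8, 7/2), Interval.open(-3/2, -1/4)), ProductSet(Interval.Lopen(-5/8, 7/2), Interval.open(-3/2, 1/19)))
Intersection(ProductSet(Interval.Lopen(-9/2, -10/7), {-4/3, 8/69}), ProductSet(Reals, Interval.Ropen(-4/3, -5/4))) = ProductSet(Interval.Lopen(-9/2, -10/7), {-4/3})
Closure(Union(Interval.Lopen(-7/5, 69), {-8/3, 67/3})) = Union({-8/3}, Interval(-7/5, 69))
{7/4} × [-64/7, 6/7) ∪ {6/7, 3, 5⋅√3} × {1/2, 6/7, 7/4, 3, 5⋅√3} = ({7/4} × [-64/7, 6/7)) ∪ ({6/7, 3, 5⋅√3} × {1/2, 6/7, 7/4, 3, 5⋅√3})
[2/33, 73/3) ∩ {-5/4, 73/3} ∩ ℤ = ∅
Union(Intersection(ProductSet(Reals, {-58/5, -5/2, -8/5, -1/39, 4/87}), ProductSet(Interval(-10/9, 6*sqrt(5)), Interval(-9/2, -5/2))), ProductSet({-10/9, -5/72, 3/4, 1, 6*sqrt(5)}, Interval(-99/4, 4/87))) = Union(ProductSet({-10/9, -5/72, 3/4, 1, 6*sqrt(5)}, Interval(-99/4, 4/87)), ProductSet(Interval(-10/9, 6*sqrt(5)), {-5/2}))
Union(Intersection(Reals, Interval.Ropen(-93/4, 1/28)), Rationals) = Union(Interval(-93/4, 1/28), Rationals)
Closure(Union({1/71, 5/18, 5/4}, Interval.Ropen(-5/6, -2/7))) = Union({1/71, 5/18, 5/4}, Interval(-5/6, -2/7))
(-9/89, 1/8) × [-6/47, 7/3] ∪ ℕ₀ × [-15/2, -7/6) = (ℕ₀ × [-15/2, -7/6)) ∪ ((-9/89, 1/8) × [-6/47, 7/3])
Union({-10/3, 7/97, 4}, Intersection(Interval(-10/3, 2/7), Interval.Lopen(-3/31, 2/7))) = Union({-10/3, 4}, Interval.Lopen(-3/31, 2/7))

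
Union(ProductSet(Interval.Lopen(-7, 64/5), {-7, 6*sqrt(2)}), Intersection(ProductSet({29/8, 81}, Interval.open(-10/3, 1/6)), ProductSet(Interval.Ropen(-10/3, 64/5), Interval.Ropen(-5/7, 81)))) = Union(ProductSet({29/8}, Interval.Ropen(-5/7, 1/6)), ProductSet(Interval.Lopen(-7, 64/5), {-7, 6*sqrt(2)}))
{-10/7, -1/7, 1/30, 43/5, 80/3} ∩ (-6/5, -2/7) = ∅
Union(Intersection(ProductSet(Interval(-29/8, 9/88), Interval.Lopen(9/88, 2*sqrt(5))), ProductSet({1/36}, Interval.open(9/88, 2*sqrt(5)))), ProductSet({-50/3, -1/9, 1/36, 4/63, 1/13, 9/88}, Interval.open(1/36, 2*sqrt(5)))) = ProductSet({-50/3, -1/9, 1/36, 4/63, 1/13, 9/88}, Interval.open(1/36, 2*sqrt(5)))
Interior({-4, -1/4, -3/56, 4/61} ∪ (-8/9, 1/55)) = (-8/9, 1/55)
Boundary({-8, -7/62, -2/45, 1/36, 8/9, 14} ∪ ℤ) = ℤ ∪ {-7/62, -2/45, 1/36, 8/9}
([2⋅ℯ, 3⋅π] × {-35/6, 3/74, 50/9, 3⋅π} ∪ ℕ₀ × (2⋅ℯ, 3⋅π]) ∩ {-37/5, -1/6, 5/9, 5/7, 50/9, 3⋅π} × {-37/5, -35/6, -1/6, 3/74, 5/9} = {50/9, 3⋅π} × {-35/6, 3/74}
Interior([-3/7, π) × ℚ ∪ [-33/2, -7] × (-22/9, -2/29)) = ((-33/2, -7) × (-22/9, -2/29)) ∪ ([-3/7, π) × (ℚ \ (-∞, ∞)))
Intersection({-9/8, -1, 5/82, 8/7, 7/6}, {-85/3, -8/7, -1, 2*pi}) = {-1}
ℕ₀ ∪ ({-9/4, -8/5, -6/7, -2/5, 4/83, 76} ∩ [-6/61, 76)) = ℕ₀ ∪ {4/83}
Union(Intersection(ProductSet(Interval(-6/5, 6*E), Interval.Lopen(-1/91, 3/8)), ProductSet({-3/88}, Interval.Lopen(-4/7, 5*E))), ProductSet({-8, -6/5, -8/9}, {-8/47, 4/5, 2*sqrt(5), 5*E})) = Union(ProductSet({-3/88}, Interval.Lopen(-1/91, 3/8)), ProductSet({-8, -6/5, -8/9}, {-8/47, 4/5, 2*sqrt(5), 5*E}))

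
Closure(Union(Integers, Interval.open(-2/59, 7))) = Union(Integers, Interval(-2/59, 7))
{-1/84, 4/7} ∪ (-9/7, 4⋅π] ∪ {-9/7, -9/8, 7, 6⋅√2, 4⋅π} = [-9/7, 4⋅π]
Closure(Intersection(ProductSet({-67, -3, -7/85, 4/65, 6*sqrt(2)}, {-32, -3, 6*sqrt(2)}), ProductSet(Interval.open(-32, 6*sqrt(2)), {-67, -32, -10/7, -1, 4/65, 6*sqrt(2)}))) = ProductSet({-3, -7/85, 4/65}, {-32, 6*sqrt(2)})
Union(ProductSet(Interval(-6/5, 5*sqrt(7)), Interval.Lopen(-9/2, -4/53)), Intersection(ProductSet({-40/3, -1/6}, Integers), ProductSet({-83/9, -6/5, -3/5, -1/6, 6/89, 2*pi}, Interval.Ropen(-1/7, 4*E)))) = Union(ProductSet({-1/6}, Range(0, 11, 1)), ProductSet(Interval(-6/5, 5*sqrt(7)), Interval.Lopen(-9/2, -4/53)))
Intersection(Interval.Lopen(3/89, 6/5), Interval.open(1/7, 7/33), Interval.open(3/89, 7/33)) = Interval.open(1/7, 7/33)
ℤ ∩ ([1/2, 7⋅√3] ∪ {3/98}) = {1, 2, …, 12}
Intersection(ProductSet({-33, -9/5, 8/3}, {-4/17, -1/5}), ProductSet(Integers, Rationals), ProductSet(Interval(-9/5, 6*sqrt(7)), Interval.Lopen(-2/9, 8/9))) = EmptySet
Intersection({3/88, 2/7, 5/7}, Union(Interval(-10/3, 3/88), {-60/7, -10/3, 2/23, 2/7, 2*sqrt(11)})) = {3/88, 2/7}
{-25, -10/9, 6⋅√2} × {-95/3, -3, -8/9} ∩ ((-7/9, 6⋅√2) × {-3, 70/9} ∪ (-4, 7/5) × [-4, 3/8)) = {-10/9} × {-3, -8/9}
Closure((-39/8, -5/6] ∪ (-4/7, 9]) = [-39/8, -5/6] ∪ [-4/7, 9]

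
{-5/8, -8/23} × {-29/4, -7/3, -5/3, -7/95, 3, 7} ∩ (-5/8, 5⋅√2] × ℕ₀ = {-8/23} × {3, 7}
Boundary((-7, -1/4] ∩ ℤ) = {-6, -5, …, -1}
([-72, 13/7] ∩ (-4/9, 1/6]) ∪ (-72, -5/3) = (-72, -5/3) ∪ (-4/9, 1/6]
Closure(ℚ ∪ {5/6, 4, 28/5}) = ℝ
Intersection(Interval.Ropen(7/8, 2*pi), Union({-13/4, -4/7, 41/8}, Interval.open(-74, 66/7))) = Interval.Ropen(7/8, 2*pi)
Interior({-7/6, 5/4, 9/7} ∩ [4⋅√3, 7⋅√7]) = ∅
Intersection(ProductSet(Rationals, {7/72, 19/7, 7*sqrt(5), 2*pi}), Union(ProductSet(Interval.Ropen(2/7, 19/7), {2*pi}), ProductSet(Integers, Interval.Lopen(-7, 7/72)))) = Union(ProductSet(Integers, {7/72}), ProductSet(Intersection(Interval.Ropen(2/7, 19/7), Rationals), {2*pi}))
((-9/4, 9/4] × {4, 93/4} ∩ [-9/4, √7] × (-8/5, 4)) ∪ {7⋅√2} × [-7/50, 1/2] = {7⋅√2} × [-7/50, 1/2]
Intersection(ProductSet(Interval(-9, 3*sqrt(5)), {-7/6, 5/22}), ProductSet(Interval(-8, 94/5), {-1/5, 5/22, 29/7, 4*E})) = ProductSet(Interval(-8, 3*sqrt(5)), {5/22})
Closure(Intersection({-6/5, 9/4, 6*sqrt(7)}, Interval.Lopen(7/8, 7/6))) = EmptySet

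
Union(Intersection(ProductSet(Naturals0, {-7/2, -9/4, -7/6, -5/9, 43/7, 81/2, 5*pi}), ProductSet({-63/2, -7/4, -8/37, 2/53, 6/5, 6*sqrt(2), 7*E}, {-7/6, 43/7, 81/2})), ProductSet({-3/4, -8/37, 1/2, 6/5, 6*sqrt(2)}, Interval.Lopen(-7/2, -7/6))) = ProductSet({-3/4, -8/37, 1/2, 6/5, 6*sqrt(2)}, Interval.Lopen(-7/2, -7/6))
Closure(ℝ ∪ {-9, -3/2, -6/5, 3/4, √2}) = ℝ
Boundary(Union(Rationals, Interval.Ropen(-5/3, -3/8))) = Union(Interval(-oo, -5/3), Interval(-3/8, oo))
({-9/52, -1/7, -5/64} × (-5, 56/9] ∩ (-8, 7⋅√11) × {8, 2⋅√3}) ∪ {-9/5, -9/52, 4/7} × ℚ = ({-9/5, -9/52, 4/7} × ℚ) ∪ ({-9/52, -1/7, -5/64} × {2⋅√3})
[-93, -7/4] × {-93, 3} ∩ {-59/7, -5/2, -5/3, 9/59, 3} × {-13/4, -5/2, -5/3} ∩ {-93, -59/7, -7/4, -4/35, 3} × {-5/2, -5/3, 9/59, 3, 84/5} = ∅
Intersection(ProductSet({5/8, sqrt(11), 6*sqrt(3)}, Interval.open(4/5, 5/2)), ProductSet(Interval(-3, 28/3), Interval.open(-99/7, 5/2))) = ProductSet({5/8, sqrt(11)}, Interval.open(4/5, 5/2))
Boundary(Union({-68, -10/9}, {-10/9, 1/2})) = {-68, -10/9, 1/2}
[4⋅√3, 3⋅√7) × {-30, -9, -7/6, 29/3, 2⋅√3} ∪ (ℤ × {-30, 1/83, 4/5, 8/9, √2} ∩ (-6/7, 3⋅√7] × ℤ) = ({0, 1, …, 7} × {-30}) ∪ ([4⋅√3, 3⋅√7) × {-30, -9, -7/6, 29/3, 2⋅√3})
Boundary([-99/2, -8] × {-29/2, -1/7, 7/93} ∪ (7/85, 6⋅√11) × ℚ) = ([-99/2, -8] × {-29/2, -1/7, 7/93}) ∪ ([7/85, 6⋅√11] × ℝ)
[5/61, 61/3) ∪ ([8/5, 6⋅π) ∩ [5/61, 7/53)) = [5/61, 61/3)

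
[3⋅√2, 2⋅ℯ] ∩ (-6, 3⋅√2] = {3⋅√2}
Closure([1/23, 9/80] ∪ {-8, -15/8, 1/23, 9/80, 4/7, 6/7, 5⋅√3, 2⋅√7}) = {-8, -15/8, 4/7, 6/7, 5⋅√3, 2⋅√7} ∪ [1/23, 9/80]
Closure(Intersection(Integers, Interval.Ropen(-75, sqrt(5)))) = Range(-75, 3, 1)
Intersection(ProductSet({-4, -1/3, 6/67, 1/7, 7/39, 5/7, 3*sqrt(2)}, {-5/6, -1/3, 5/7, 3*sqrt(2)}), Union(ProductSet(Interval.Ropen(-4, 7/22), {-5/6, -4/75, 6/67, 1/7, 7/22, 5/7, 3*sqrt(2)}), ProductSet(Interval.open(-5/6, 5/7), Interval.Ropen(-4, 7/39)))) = Union(ProductSet({-1/3, 6/67, 1/7, 7/39}, {-5/6, -1/3}), ProductSet({-4, -1/3, 6/67, 1/7, 7/39}, {-5/6, 5/7, 3*sqrt(2)}))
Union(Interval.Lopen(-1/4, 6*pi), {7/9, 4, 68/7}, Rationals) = Union(Interval(-1/4, 6*pi), Rationals)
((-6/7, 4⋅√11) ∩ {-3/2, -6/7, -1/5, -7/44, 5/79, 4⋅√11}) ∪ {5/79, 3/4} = {-1/5, -7/44, 5/79, 3/4}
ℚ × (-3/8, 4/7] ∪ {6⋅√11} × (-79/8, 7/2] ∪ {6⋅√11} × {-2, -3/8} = (ℚ × (-3/8, 4/7]) ∪ ({6⋅√11} × (-79/8, 7/2])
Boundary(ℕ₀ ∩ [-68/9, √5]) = {0, 1, 2}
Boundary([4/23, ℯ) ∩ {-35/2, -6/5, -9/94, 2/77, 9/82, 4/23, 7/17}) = {4/23, 7/17}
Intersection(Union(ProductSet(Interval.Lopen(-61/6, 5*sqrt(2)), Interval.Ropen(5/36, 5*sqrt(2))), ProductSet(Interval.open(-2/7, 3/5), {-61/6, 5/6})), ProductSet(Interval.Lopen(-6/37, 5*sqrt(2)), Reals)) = Union(ProductSet(Interval.open(-6/37, 3/5), {-61/6, 5/6}), ProductSet(Interval.Lopen(-6/37, 5*sqrt(2)), Interval.Ropen(5/36, 5*sqrt(2))))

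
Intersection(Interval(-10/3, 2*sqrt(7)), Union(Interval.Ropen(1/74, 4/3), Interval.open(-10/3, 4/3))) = Interval.open(-10/3, 4/3)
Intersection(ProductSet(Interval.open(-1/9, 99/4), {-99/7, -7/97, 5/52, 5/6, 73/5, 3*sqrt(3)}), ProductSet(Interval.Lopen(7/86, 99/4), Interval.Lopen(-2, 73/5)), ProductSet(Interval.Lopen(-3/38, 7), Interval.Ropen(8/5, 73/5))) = ProductSet(Interval.Lopen(7/86, 7), {3*sqrt(3)})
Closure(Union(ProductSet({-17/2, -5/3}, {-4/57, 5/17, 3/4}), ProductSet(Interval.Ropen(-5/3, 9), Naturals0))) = Union(ProductSet({-17/2, -5/3}, {-4/57, 5/17, 3/4}), ProductSet(Interval(-5/3, 9), Naturals0))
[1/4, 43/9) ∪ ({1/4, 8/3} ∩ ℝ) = [1/4, 43/9)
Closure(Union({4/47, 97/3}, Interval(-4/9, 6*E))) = Union({97/3}, Interval(-4/9, 6*E))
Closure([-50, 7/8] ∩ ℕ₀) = {0}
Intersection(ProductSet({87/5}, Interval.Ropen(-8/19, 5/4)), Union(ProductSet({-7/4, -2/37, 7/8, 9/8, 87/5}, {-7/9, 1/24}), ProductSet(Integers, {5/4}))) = ProductSet({87/5}, {1/24})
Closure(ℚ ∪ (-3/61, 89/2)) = ℚ ∪ (-∞, ∞)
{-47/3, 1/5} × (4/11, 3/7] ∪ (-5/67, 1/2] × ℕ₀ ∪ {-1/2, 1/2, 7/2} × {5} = ({-1/2, 1/2, 7/2} × {5}) ∪ ((-5/67, 1/2] × ℕ₀) ∪ ({-47/3, 1/5} × (4/11, 3/7])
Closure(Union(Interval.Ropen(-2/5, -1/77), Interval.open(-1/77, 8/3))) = Interval(-2/5, 8/3)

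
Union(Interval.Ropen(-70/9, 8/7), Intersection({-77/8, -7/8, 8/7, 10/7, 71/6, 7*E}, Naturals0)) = Interval.Ropen(-70/9, 8/7)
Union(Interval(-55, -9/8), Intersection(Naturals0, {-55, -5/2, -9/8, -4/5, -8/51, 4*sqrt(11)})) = Interval(-55, -9/8)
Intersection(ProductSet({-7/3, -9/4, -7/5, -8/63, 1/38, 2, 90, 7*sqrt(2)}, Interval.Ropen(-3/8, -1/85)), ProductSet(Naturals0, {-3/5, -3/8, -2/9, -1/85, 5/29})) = ProductSet({2, 90}, {-3/8, -2/9})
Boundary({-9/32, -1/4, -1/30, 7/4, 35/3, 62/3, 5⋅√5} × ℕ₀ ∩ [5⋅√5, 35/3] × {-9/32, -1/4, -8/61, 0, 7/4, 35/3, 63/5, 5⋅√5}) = {35/3, 5⋅√5} × {0}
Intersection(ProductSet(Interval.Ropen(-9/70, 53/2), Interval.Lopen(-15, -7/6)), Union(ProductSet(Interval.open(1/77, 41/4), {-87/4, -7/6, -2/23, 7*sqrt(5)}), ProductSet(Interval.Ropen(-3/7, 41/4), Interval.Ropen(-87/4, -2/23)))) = ProductSet(Interval.Ropen(-9/70, 41/4), Interval.Lopen(-15, -7/6))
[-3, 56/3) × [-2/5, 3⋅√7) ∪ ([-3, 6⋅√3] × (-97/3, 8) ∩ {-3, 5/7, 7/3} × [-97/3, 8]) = ({-3, 5/7, 7/3} × (-97/3, 8)) ∪ ([-3, 56/3) × [-2/5, 3⋅√7))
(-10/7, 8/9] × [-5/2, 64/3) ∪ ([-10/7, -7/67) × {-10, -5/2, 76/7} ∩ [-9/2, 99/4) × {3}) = (-10/7, 8/9] × [-5/2, 64/3)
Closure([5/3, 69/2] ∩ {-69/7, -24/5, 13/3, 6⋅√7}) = {13/3, 6⋅√7}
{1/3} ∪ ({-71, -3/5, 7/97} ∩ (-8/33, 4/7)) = {7/97, 1/3}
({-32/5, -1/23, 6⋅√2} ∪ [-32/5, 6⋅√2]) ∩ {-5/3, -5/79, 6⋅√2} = {-5/3, -5/79, 6⋅√2}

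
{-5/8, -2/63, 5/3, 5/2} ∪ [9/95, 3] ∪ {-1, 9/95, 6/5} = {-1, -5/8, -2/63} ∪ [9/95, 3]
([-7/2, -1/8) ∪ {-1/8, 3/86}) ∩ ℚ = {3/86} ∪ (ℚ ∩ [-7/2, -1/8])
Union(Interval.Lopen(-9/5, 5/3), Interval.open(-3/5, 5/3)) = Interval.Lopen(-9/5, 5/3)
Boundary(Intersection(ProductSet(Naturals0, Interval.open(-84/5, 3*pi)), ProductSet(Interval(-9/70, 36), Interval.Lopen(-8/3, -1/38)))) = ProductSet(Range(0, 37, 1), Interval(-8/3, -1/38))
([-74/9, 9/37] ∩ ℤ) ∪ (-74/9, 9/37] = (-74/9, 9/37] ∪ {-8, -7, …, 0}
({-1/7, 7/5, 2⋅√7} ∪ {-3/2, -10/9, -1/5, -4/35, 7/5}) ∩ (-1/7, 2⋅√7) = {-4/35, 7/5}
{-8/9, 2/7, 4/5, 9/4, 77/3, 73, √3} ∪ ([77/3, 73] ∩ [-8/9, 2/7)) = {-8/9, 2/7, 4/5, 9/4, 77/3, 73, √3}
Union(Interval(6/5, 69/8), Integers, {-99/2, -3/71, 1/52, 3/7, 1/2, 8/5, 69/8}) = Union({-99/2, -3/71, 1/52, 3/7, 1/2}, Integers, Interval(6/5, 69/8))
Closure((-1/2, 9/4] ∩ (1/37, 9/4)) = [1/37, 9/4]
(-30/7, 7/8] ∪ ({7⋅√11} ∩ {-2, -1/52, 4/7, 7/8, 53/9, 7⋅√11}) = (-30/7, 7/8] ∪ {7⋅√11}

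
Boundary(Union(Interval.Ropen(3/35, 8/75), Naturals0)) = Union(Complement(Naturals0, Interval.open(3/35, 8/75)), {3/35, 8/75})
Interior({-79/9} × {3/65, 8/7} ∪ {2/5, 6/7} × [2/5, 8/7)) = ∅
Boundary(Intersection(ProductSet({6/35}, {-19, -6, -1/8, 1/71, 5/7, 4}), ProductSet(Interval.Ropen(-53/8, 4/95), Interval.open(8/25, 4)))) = EmptySet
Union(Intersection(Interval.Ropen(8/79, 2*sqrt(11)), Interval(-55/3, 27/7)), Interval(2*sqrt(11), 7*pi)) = Union(Interval(8/79, 27/7), Interval(2*sqrt(11), 7*pi))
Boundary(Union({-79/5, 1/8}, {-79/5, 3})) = {-79/5, 1/8, 3}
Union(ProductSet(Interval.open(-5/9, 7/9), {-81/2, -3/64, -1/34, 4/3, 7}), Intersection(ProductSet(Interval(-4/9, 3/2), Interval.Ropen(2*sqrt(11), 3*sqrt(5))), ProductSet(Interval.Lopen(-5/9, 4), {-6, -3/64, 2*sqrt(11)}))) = Union(ProductSet(Interval.open(-5/9, 7/9), {-81/2, -3/64, -1/34, 4/3, 7}), ProductSet(Interval(-4/9, 3/2), {2*sqrt(11)}))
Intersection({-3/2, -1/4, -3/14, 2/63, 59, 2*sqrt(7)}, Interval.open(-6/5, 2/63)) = {-1/4, -3/14}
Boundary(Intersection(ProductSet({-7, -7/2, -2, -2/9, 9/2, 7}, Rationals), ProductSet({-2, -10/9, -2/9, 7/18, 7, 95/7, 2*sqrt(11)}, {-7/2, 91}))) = ProductSet({-2, -2/9, 7}, {-7/2, 91})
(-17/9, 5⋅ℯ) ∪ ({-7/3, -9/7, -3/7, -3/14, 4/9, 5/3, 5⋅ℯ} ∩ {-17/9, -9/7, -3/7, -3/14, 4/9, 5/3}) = (-17/9, 5⋅ℯ)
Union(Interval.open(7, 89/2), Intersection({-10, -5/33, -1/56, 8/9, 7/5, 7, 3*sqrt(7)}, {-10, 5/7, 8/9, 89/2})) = Union({-10, 8/9}, Interval.open(7, 89/2))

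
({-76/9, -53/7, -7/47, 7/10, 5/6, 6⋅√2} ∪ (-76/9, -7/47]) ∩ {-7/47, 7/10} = {-7/47, 7/10}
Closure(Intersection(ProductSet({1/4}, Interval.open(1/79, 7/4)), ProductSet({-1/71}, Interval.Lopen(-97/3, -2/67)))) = EmptySet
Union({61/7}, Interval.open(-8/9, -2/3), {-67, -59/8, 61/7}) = Union({-67, -59/8, 61/7}, Interval.open(-8/9, -2/3))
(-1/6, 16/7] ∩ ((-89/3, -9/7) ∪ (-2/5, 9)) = (-1/6, 16/7]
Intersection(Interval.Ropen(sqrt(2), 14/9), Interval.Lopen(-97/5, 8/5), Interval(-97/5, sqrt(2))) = {sqrt(2)}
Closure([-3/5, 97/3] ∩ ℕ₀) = {0, 1, …, 32}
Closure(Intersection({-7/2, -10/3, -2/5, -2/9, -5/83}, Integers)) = EmptySet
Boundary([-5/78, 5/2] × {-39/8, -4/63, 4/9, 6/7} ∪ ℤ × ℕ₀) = (ℤ × ℕ₀) ∪ ([-5/78, 5/2] × {-39/8, -4/63, 4/9, 6/7})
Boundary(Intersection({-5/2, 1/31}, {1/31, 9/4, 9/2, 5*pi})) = {1/31}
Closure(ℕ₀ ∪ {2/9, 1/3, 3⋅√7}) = ℕ₀ ∪ {2/9, 1/3, 3⋅√7}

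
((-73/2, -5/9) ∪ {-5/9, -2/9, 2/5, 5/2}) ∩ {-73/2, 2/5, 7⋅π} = {2/5}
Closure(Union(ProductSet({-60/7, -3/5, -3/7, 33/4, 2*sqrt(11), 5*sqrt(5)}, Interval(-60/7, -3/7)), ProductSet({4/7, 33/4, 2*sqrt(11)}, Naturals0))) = Union(ProductSet({4/7, 33/4, 2*sqrt(11)}, Naturals0), ProductSet({-60/7, -3/5, -3/7, 33/4, 2*sqrt(11), 5*sqrt(5)}, Interval(-60/7, -3/7)))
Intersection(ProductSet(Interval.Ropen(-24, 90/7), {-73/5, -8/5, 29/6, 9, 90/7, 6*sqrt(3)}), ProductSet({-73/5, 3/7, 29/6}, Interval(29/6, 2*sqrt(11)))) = ProductSet({-73/5, 3/7, 29/6}, {29/6})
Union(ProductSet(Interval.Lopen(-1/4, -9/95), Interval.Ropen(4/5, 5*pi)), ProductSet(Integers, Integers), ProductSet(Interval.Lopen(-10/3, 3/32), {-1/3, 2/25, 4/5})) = Union(ProductSet(Integers, Integers), ProductSet(Interval.Lopen(-10/3, 3/32), {-1/3, 2/25, 4/5}), ProductSet(Interval.Lopen(-1/4, -9/95), Interval.Ropen(4/5, 5*pi)))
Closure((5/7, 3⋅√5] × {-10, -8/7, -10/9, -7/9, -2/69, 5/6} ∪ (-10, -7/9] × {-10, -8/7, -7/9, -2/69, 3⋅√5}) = ([-10, -7/9] × {-10, -8/7, -7/9, -2/69, 3⋅√5}) ∪ ([5/7, 3⋅√5] × {-10, -8/7, -10/9, -7/9, -2/69, 5/6})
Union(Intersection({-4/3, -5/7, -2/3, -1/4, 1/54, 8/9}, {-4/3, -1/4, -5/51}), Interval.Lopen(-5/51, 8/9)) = Union({-4/3, -1/4}, Interval.Lopen(-5/51, 8/9))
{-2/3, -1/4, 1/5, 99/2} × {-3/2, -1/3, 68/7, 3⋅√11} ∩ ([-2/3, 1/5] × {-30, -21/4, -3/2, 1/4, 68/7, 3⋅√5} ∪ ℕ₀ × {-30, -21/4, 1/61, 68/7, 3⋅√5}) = {-2/3, -1/4, 1/5} × {-3/2, 68/7}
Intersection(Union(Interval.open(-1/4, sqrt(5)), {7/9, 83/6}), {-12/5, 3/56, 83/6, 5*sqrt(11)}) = {3/56, 83/6}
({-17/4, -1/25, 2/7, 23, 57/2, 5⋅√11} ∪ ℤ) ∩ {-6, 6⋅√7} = {-6}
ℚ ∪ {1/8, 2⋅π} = ℚ ∪ {2⋅π}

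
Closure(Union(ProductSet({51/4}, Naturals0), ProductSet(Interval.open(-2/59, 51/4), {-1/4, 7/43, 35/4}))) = Union(ProductSet({51/4}, Naturals0), ProductSet(Interval(-2/59, 51/4), {-1/4, 7/43, 35/4}))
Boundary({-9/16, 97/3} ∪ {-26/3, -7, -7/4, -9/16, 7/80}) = {-26/3, -7, -7/4, -9/16, 7/80, 97/3}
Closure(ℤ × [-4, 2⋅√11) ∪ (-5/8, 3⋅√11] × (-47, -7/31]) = (ℤ × [-4, 2⋅√11]) ∪ ({-5/8, 3⋅√11} × [-47, -7/31]) ∪ ([-5/8, 3⋅√11] × {-47, -7/31}) ∪ ((-5/8, 3⋅√11] × (-47, -7/31])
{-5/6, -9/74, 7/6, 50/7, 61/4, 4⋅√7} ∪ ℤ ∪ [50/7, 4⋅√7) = ℤ ∪ {-5/6, -9/74, 7/6, 61/4} ∪ [50/7, 4⋅√7]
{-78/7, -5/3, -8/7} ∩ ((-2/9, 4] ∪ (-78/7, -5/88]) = {-5/3, -8/7}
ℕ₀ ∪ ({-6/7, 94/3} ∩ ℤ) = ℕ₀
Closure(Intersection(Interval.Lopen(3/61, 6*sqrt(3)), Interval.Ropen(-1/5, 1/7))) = Interval(3/61, 1/7)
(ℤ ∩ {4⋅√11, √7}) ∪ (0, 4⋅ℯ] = (0, 4⋅ℯ]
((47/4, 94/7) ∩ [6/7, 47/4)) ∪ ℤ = ℤ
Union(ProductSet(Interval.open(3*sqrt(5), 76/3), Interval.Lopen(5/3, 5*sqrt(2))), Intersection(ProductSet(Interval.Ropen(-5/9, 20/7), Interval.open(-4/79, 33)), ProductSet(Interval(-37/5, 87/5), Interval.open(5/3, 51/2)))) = Union(ProductSet(Interval.Ropen(-5/9, 20/7), Interval.open(5/3, 51/2)), ProductSet(Interval.open(3*sqrt(5), 76/3), Interval.Lopen(5/3, 5*sqrt(2))))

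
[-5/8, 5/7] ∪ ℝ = (-∞, ∞)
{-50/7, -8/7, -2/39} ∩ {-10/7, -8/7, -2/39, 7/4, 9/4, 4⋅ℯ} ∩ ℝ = {-8/7, -2/39}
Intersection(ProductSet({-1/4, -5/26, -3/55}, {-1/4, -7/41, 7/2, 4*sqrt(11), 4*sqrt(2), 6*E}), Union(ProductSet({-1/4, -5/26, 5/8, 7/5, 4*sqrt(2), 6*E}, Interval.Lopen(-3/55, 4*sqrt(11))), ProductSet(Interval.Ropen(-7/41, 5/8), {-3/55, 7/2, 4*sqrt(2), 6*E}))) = Union(ProductSet({-3/55}, {7/2, 4*sqrt(2), 6*E}), ProductSet({-1/4, -5/26}, {7/2, 4*sqrt(11), 4*sqrt(2)}))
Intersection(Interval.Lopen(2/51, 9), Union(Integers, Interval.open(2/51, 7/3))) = Union(Interval.open(2/51, 7/3), Range(1, 10, 1))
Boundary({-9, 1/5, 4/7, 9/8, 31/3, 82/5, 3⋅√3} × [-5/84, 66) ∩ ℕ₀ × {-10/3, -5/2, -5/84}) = ∅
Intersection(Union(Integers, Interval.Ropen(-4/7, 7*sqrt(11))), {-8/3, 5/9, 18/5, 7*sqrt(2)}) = {5/9, 18/5, 7*sqrt(2)}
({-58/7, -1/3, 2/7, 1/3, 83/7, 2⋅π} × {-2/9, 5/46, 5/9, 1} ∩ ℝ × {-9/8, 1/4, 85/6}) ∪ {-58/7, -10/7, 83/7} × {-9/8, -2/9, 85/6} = {-58/7, -10/7, 83/7} × {-9/8, -2/9, 85/6}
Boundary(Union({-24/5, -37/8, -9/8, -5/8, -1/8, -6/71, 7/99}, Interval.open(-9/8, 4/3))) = {-24/5, -37/8, -9/8, 4/3}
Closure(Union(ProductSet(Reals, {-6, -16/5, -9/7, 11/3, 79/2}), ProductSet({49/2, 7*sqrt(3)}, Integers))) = Union(ProductSet({49/2, 7*sqrt(3)}, Integers), ProductSet(Reals, {-6, -16/5, -9/7, 11/3, 79/2}))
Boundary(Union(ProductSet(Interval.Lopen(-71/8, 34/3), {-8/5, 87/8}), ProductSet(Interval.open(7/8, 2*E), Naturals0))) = Union(ProductSet(Interval(-71/8, 34/3), {-8/5, 87/8}), ProductSet(Interval(7/8, 2*E), Naturals0))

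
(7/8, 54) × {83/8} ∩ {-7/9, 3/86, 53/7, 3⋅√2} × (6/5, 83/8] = {53/7, 3⋅√2} × {83/8}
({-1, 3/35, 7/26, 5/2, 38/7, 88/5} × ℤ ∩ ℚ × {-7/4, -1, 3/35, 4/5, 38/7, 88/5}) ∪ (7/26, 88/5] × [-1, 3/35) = ({-1, 3/35, 7/26, 5/2, 38/7, 88/5} × {-1}) ∪ ((7/26, 88/5] × [-1, 3/35))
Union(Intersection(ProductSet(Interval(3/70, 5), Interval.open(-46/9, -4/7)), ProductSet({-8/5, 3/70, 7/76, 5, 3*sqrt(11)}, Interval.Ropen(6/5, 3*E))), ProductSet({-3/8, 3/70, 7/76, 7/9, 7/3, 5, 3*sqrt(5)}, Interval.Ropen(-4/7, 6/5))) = ProductSet({-3/8, 3/70, 7/76, 7/9, 7/3, 5, 3*sqrt(5)}, Interval.Ropen(-4/7, 6/5))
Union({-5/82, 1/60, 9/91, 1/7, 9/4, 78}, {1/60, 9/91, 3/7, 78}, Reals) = Reals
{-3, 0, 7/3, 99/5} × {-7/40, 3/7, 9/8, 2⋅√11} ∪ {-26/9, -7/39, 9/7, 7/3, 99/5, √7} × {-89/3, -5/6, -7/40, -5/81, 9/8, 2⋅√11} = ({-3, 0, 7/3, 99/5} × {-7/40, 3/7, 9/8, 2⋅√11}) ∪ ({-26/9, -7/39, 9/7, 7/3, 99/5, √7} × {-89/3, -5/6, -7/40, -5/81, 9/8, 2⋅√11})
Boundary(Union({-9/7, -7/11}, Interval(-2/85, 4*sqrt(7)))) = {-9/7, -7/11, -2/85, 4*sqrt(7)}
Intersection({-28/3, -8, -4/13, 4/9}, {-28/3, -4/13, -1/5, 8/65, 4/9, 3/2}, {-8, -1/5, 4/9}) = {4/9}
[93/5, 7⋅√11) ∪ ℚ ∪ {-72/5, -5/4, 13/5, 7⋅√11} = ℚ ∪ [93/5, 7⋅√11]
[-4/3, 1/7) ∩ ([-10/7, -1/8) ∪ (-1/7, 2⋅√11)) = [-4/3, 1/7)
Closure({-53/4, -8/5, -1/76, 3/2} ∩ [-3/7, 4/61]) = {-1/76}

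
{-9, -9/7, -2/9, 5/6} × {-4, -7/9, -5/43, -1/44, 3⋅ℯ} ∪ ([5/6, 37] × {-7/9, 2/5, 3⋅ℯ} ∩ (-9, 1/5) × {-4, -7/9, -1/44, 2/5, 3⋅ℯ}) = {-9, -9/7, -2/9, 5/6} × {-4, -7/9, -5/43, -1/44, 3⋅ℯ}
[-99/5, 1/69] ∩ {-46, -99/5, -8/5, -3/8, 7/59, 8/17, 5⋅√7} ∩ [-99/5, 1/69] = {-99/5, -8/5, -3/8}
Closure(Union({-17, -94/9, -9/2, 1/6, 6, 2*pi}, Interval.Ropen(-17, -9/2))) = Union({1/6, 6, 2*pi}, Interval(-17, -9/2))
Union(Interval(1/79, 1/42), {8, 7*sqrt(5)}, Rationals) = Union({7*sqrt(5)}, Interval(1/79, 1/42), Rationals)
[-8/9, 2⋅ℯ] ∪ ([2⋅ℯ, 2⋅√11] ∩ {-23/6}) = [-8/9, 2⋅ℯ]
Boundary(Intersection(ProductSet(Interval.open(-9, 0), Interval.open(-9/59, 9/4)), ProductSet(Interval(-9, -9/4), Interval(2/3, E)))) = Union(ProductSet({-9, -9/4}, Interval(2/3, 9/4)), ProductSet(Interval(-9, -9/4), {2/3, 9/4}))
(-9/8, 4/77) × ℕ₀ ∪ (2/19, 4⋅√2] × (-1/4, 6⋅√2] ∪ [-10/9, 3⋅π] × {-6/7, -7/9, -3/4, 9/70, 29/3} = ((-9/8, 4/77) × ℕ₀) ∪ ([-10/9, 3⋅π] × {-6/7, -7/9, -3/4, 9/70, 29/3}) ∪ ((2/19, 4⋅√2] × (-1/4, 6⋅√2])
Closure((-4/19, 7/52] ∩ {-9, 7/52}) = {7/52}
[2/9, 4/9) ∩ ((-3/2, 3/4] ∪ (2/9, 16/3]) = [2/9, 4/9)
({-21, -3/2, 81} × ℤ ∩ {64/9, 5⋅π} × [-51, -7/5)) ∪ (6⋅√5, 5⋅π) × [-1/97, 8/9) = (6⋅√5, 5⋅π) × [-1/97, 8/9)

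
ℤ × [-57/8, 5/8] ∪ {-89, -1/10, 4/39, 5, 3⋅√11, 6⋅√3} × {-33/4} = (ℤ × [-57/8, 5/8]) ∪ ({-89, -1/10, 4/39, 5, 3⋅√11, 6⋅√3} × {-33/4})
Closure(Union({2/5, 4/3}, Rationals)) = Reals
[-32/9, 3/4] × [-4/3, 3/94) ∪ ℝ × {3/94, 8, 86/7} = (ℝ × {3/94, 8, 86/7}) ∪ ([-32/9, 3/4] × [-4/3, 3/94))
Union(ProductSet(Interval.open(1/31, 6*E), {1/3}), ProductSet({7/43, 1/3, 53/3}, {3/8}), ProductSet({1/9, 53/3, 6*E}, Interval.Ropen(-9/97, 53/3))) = Union(ProductSet({1/9, 53/3, 6*E}, Interval.Ropen(-9/97, 53/3)), ProductSet({7/43, 1/3, 53/3}, {3/8}), ProductSet(Interval.open(1/31, 6*E), {1/3}))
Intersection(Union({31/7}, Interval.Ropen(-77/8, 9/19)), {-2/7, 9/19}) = {-2/7}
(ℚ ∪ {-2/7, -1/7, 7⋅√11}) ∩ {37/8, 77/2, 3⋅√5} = {37/8, 77/2}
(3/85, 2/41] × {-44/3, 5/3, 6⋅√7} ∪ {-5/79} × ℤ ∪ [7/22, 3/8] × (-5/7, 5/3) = ({-5/79} × ℤ) ∪ ([7/22, 3/8] × (-5/7, 5/3)) ∪ ((3/85, 2/41] × {-44/3, 5/3, 6⋅√7})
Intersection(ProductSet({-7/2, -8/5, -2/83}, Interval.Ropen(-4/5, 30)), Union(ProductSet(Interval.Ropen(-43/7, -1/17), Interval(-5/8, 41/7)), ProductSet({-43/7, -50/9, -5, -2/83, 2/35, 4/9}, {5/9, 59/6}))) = Union(ProductSet({-2/83}, {5/9, 59/6}), ProductSet({-7/2, -8/5}, Interval(-5/8, 41/7)))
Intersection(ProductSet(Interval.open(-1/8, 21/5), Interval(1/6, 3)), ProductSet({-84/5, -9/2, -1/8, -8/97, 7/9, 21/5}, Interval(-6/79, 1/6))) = ProductSet({-8/97, 7/9}, {1/6})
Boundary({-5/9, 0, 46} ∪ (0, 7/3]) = {-5/9, 0, 7/3, 46}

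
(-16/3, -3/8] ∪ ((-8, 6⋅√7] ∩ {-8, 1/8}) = (-16/3, -3/8] ∪ {1/8}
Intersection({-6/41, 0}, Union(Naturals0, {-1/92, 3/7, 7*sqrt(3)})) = {0}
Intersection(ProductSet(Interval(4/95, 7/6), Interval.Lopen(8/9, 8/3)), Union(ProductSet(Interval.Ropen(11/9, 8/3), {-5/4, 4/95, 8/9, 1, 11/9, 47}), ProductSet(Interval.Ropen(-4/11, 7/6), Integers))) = ProductSet(Interval.Ropen(4/95, 7/6), Range(1, 3, 1))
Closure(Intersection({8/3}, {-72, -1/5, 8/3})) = {8/3}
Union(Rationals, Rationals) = Rationals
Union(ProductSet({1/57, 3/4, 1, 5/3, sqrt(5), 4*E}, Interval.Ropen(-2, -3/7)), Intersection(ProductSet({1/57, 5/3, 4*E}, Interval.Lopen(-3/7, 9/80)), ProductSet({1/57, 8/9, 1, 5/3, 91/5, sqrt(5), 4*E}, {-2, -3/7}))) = ProductSet({1/57, 3/4, 1, 5/3, sqrt(5), 4*E}, Interval.Ropen(-2, -3/7))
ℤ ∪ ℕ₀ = ℤ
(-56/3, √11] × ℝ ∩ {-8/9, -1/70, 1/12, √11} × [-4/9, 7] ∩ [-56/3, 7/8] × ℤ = {-8/9, -1/70, 1/12} × {0, 1, …, 7}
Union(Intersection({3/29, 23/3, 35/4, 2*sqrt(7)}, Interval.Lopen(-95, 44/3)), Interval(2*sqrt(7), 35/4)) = Union({3/29}, Interval(2*sqrt(7), 35/4))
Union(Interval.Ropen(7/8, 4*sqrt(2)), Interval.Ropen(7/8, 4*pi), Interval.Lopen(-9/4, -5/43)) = Union(Interval.Lopen(-9/4, -5/43), Interval.Ropen(7/8, 4*pi))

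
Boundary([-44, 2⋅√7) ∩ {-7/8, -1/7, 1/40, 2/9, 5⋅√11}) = {-7/8, -1/7, 1/40, 2/9}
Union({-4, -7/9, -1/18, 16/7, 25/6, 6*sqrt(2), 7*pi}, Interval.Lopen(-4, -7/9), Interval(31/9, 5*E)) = Union({-1/18, 16/7, 7*pi}, Interval(-4, -7/9), Interval(31/9, 5*E))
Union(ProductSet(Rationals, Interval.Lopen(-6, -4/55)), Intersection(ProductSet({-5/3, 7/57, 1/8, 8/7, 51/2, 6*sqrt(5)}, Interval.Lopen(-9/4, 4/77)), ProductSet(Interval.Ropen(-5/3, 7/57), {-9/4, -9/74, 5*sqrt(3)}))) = ProductSet(Rationals, Interval.Lopen(-6, -4/55))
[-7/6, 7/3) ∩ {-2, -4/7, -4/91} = {-4/7, -4/91}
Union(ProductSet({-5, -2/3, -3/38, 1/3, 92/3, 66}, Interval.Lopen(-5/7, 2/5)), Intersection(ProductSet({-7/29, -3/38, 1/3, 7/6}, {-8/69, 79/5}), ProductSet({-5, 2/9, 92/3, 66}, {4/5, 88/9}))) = ProductSet({-5, -2/3, -3/38, 1/3, 92/3, 66}, Interval.Lopen(-5/7, 2/5))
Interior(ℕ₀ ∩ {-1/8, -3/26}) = ∅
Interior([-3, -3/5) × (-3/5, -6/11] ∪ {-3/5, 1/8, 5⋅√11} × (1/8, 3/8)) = (-3, -3/5) × (-3/5, -6/11)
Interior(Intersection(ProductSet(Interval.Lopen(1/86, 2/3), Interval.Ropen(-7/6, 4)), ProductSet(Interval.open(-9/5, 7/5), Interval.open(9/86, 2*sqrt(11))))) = ProductSet(Interval.open(1/86, 2/3), Interval.open(9/86, 4))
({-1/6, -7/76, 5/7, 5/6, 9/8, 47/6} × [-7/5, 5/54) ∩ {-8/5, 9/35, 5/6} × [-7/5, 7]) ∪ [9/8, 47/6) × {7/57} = ({5/6} × [-7/5, 5/54)) ∪ ([9/8, 47/6) × {7/57})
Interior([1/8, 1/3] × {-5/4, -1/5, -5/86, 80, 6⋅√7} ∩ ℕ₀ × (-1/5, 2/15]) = ∅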